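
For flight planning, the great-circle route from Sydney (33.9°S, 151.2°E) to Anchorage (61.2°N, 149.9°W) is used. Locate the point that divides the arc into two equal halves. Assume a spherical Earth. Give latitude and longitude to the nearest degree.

Convert each endpoint to a unit vector on the sphere (x = cos φ cos λ, y = cos φ sin λ, z = sin φ).
The central angle between the endpoints is δ = arccos(p₁·p₂) ≈ 1.857 rad (106.4°).
Interpolate at f = 1/2 with slerp weights a = sin((1−f)δ)/sin δ ≈ 0.835, b = sin(fδ)/sin δ ≈ 0.835.
p = a·p₁ + b·p₂ ≈ (-0.955, 0.132, 0.266); φ = arcsin(p_z) ≈ 15.42°, λ = atan2(p_y, p_x) ≈ 172.12°.

≈ (15°N, 172°E)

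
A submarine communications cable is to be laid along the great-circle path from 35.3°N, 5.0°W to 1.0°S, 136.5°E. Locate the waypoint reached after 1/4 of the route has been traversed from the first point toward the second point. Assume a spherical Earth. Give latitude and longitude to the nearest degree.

From cos δ = sin φ₁ sin φ₂ + cos φ₁ cos φ₂ cos Δλ, the central angle is δ ≈ 2.277 rad (130.4°).
Interpolate at f = 1/4 with slerp weights a = sin((1−f)δ)/sin δ ≈ 1.302, b = sin(fδ)/sin δ ≈ 0.708.
p = a·p₁ + b·p₂ ≈ (0.545, 0.395, 0.740); φ = arcsin(p_z) ≈ 47.72°, λ = atan2(p_y, p_x) ≈ 35.93°.

≈ 48°N, 36°E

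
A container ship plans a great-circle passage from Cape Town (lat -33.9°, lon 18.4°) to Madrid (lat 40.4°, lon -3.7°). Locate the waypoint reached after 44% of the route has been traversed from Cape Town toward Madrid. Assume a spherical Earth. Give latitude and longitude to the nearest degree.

Write both endpoints as unit vectors p₁, p₂ with components (cos φ cos λ, cos φ sin λ, sin φ).
The central angle between the endpoints is δ = arccos(p₁·p₂) ≈ 1.345 rad (77.0°).
Interpolate at f = 0.44 with slerp weights a = sin((1−f)δ)/sin δ ≈ 0.702, b = sin(fδ)/sin δ ≈ 0.572.
p = a·p₁ + b·p₂ ≈ (0.988, 0.156, -0.020); φ = arcsin(p_z) ≈ -1.17°, λ = atan2(p_y, p_x) ≈ 8.96°.

≈ lat -1°, lon 9°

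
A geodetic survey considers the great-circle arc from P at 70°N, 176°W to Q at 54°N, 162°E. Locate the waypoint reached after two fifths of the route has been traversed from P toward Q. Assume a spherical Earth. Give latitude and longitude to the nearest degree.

The haversine formula gives a central angle δ ≈ 0.328 rad (18.8°) between the endpoints.
Interpolate at f = 2/5 with slerp weights a = sin((1−f)δ)/sin δ ≈ 0.607, b = sin(fδ)/sin δ ≈ 0.406.
p = a·p₁ + b·p₂ ≈ (-0.434, 0.059, 0.899); φ = arcsin(p_z) ≈ 64.01°, λ = atan2(p_y, p_x) ≈ 172.22°.

≈ 64°N, 172°E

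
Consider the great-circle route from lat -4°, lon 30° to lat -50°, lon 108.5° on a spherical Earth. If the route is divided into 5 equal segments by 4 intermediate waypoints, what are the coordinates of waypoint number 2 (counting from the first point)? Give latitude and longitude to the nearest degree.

From cos δ = sin φ₁ sin φ₂ + cos φ₁ cos φ₂ cos Δλ, the central angle is δ ≈ 1.389 rad (79.6°).
Interpolate at f = 2/5 with slerp weights a = sin((1−f)δ)/sin δ ≈ 0.752, b = sin(fδ)/sin δ ≈ 0.536.
p = a·p₁ + b·p₂ ≈ (0.541, 0.702, -0.463); φ = arcsin(p_z) ≈ -27.60°, λ = atan2(p_y, p_x) ≈ 52.40°.

≈ lat -28°, lon 52°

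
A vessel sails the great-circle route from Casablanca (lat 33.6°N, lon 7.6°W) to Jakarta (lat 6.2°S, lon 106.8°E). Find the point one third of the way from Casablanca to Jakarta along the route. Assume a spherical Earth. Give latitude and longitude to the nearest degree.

Write both endpoints as unit vectors p₁, p₂ with components (cos φ cos λ, cos φ sin λ, sin φ).
The central angle between the endpoints is δ = arccos(p₁·p₂) ≈ 1.984 rad (113.7°).
Interpolate at f = 1/3 with slerp weights a = sin((1−f)δ)/sin δ ≈ 1.059, b = sin(fδ)/sin δ ≈ 0.671.
p = a·p₁ + b·p₂ ≈ (0.681, 0.522, 0.513); φ = arcsin(p_z) ≈ 30.89°, λ = atan2(p_y, p_x) ≈ 37.45°.

≈ lat 31°N, lon 37°E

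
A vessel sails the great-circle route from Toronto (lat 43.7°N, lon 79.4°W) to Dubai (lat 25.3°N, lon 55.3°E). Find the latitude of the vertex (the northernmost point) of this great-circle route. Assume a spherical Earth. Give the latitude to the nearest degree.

The great circle lies in the plane with unit normal n̂ = (p₁ × p₂)/|p₁ × p₂|.
Here n̂_z ≈ +0.471; the vertex latitude is φ_max = arccos|n̂_z| ≈ 61.9°.
Check via Clairaut: cos φ_max = |cos φ₁| · sin C = cos(43.7°)·sin(40.7°) ≈ 0.471, again giving ≈ 61.9°.

≈ 62°N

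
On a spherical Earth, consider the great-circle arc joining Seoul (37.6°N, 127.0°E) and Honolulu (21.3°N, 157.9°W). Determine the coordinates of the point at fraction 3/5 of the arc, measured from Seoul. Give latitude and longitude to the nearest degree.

Write both endpoints as unit vectors p₁, p₂ with components (cos φ cos λ, cos φ sin λ, sin φ).
The central angle between the endpoints is δ = arccos(p₁·p₂) ≈ 1.147 rad (65.7°).
Interpolate at f = 3/5 with slerp weights a = sin((1−f)δ)/sin δ ≈ 0.486, b = sin(fδ)/sin δ ≈ 0.697.
p = a·p₁ + b·p₂ ≈ (-0.833, 0.063, 0.550); φ = arcsin(p_z) ≈ 33.33°, λ = atan2(p_y, p_x) ≈ 175.66°.

≈ 33°N, 176°E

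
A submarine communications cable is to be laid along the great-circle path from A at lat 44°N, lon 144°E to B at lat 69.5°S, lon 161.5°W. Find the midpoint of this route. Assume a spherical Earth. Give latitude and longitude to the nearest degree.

≈ lat 14°S, lon 161°E

Write both endpoints as unit vectors p₁, p₂ with components (cos φ cos λ, cos φ sin λ, sin φ).
The central angle between the endpoints is δ = arccos(p₁·p₂) ≈ 2.099 rad (120.3°).
Interpolate at f = 1/2 with slerp weights a = sin((1−f)δ)/sin δ ≈ 1.004, b = sin(fδ)/sin δ ≈ 1.004.
p = a·p₁ + b·p₂ ≈ (-0.918, 0.313, -0.243); φ = arcsin(p_z) ≈ -14.07°, λ = atan2(p_y, p_x) ≈ 161.17°.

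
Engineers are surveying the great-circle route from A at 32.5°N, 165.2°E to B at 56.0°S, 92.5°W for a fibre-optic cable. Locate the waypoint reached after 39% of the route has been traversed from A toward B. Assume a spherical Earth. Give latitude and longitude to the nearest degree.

≈ 7°S, 166°W

Write both endpoints as unit vectors p₁, p₂ with components (cos φ cos λ, cos φ sin λ, sin φ).
The central angle between the endpoints is δ = arccos(p₁·p₂) ≈ 2.148 rad (123.1°).
Interpolate at f = 0.39 with slerp weights a = sin((1−f)δ)/sin δ ≈ 1.153, b = sin(fδ)/sin δ ≈ 0.887.
p = a·p₁ + b·p₂ ≈ (-0.962, -0.247, -0.116); φ = arcsin(p_z) ≈ -6.64°, λ = atan2(p_y, p_x) ≈ -165.60°.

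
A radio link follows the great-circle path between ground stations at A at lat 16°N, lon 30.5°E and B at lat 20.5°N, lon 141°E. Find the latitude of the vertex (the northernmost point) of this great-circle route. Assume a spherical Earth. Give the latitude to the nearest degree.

The great circle lies in the plane with unit normal n̂ = (p₁ × p₂)/|p₁ × p₂|.
Here n̂_z ≈ +0.864; the vertex latitude is φ_max = arccos|n̂_z| ≈ 30.2°.
Check via Clairaut: cos φ_max = |cos φ₁| · sin C = cos(16.0°)·sin(64.0°) ≈ 0.864, again giving ≈ 30.2°.

≈ 30°N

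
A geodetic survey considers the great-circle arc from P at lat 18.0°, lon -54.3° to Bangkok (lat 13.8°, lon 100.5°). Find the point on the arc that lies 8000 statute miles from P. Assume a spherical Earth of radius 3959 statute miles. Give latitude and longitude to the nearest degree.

≈ lat 32°, lon 83°

The haversine formula gives a central angle δ ≈ 2.437 rad (139.6°) between the endpoints. The total great-circle distance is δ·R ≈ 2.437 × 3959 ≈ 9649 mi, so the target fraction is f = 8000/9649 ≈ 0.829.
Interpolate at f ≈ 0.829 with slerp weights a = sin((1−f)δ)/sin δ ≈ 0.625, b = sin(fδ)/sin δ ≈ 1.391.
p = a·p₁ + b·p₂ ≈ (0.101, 0.845, 0.525); φ = arcsin(p_z) ≈ 31.65°, λ = atan2(p_y, p_x) ≈ 83.21°.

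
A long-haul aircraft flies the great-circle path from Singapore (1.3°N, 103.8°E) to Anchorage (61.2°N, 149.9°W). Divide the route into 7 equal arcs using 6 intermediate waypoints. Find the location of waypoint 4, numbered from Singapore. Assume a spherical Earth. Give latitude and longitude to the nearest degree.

≈ 48°N, 138°E

Write both endpoints as unit vectors p₁, p₂ with components (cos φ cos λ, cos φ sin λ, sin φ).
The central angle between the endpoints is δ = arccos(p₁·p₂) ≈ 1.686 rad (96.6°).
Interpolate at f = 4/7 with slerp weights a = sin((1−f)δ)/sin δ ≈ 0.666, b = sin(fδ)/sin δ ≈ 0.827.
p = a·p₁ + b·p₂ ≈ (-0.503, 0.447, 0.740); φ = arcsin(p_z) ≈ 47.70°, λ = atan2(p_y, p_x) ≈ 138.41°.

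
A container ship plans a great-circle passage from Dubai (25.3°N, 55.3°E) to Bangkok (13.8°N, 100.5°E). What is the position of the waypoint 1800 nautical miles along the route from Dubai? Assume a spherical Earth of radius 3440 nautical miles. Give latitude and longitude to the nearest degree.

≈ 19°N, 87°E

Write both endpoints as unit vectors p₁, p₂ with components (cos φ cos λ, cos φ sin λ, sin φ).
The central angle between the endpoints is δ = arccos(p₁·p₂) ≈ 0.766 rad (43.9°). The total great-circle distance is δ·R ≈ 0.766 × 3440 ≈ 2635 nmi, so the target fraction is f = 1800/2635 ≈ 0.683.
Interpolate at f ≈ 0.683 with slerp weights a = sin((1−f)δ)/sin δ ≈ 0.347, b = sin(fδ)/sin δ ≈ 0.721.
p = a·p₁ + b·p₂ ≈ (0.051, 0.946, 0.320); φ = arcsin(p_z) ≈ 18.67°, λ = atan2(p_y, p_x) ≈ 86.92°.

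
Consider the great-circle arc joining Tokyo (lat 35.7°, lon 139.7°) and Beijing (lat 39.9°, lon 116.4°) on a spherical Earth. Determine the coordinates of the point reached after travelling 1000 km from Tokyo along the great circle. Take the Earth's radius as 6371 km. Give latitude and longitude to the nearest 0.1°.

≈ lat 38.3°, lon 128.9°

From cos δ = sin φ₁ sin φ₂ + cos φ₁ cos φ₂ cos Δλ, the central angle is δ ≈ 0.329 rad (18.8°). The total great-circle distance is δ·R ≈ 0.329 × 6371 ≈ 2093 km, so the target fraction is f = 1000/2093 ≈ 0.478.
Interpolate at f ≈ 0.478 with slerp weights a = sin((1−f)δ)/sin δ ≈ 0.529, b = sin(fδ)/sin δ ≈ 0.484.
p = a·p₁ + b·p₂ ≈ (-0.493, 0.611, 0.620); φ = arcsin(p_z) ≈ 38.28°, λ = atan2(p_y, p_x) ≈ 128.91°.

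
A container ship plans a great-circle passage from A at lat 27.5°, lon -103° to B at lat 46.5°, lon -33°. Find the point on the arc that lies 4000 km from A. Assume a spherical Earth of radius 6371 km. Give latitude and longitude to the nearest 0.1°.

≈ lat 44.9°, lon -63.3°

The haversine formula gives a central angle δ ≈ 0.996 rad (57.1°) between the endpoints. The total great-circle distance is δ·R ≈ 0.996 × 6371 ≈ 6345 km, so the target fraction is f = 4000/6345 ≈ 0.630.
Interpolate at f ≈ 0.630 with slerp weights a = sin((1−f)δ)/sin δ ≈ 0.429, b = sin(fδ)/sin δ ≈ 0.700.
p = a·p₁ + b·p₂ ≈ (0.319, -0.633, 0.706); φ = arcsin(p_z) ≈ 44.88°, λ = atan2(p_y, p_x) ≈ -63.29°.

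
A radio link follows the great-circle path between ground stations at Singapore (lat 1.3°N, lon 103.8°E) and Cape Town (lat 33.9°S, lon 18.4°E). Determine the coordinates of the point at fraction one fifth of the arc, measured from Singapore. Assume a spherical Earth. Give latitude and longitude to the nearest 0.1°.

Write both endpoints as unit vectors p₁, p₂ with components (cos φ cos λ, cos φ sin λ, sin φ).
The central angle between the endpoints is δ = arccos(p₁·p₂) ≈ 1.517 rad (86.9°).
Interpolate at f = 1/5 with slerp weights a = sin((1−f)δ)/sin δ ≈ 0.938, b = sin(fδ)/sin δ ≈ 0.299.
p = a·p₁ + b·p₂ ≈ (0.012, 0.989, -0.146); φ = arcsin(p_z) ≈ -8.37°, λ = atan2(p_y, p_x) ≈ 89.31°.

≈ lat 8.4°S, lon 89.3°E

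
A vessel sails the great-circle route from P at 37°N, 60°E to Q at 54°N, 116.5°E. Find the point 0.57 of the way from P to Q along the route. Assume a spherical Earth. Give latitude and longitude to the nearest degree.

≈ 50°N, 88°E

Convert each endpoint to a unit vector on the sphere (x = cos φ cos λ, y = cos φ sin λ, z = sin φ).
The central angle between the endpoints is δ = arccos(p₁·p₂) ≈ 0.729 rad (41.8°).
Interpolate at f = 0.57 with slerp weights a = sin((1−f)δ)/sin δ ≈ 0.463, b = sin(fδ)/sin δ ≈ 0.606.
p = a·p₁ + b·p₂ ≈ (0.026, 0.639, 0.769); φ = arcsin(p_z) ≈ 50.25°, λ = atan2(p_y, p_x) ≈ 87.68°.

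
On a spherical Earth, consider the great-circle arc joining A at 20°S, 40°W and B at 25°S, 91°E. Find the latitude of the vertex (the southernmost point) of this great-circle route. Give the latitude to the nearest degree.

The great circle lies in the plane with unit normal n̂ = (p₁ × p₂)/|p₁ × p₂|.
Here n̂_z ≈ +0.706; the vertex latitude is φ_max = arccos|n̂_z| ≈ 45.1°.

≈ 45°S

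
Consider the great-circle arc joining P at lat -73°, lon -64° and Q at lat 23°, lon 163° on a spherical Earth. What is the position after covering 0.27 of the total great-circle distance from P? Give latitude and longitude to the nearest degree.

Write both endpoints as unit vectors p₁, p₂ with components (cos φ cos λ, cos φ sin λ, sin φ).
The central angle between the endpoints is δ = arccos(p₁·p₂) ≈ 2.162 rad (123.9°).
Interpolate at f = 0.27 with slerp weights a = sin((1−f)δ)/sin δ ≈ 1.204, b = sin(fδ)/sin δ ≈ 0.664.
p = a·p₁ + b·p₂ ≈ (-0.430, -0.138, -0.892); φ = arcsin(p_z) ≈ -63.16°, λ = atan2(p_y, p_x) ≈ -162.22°.

≈ lat -63°, lon -162°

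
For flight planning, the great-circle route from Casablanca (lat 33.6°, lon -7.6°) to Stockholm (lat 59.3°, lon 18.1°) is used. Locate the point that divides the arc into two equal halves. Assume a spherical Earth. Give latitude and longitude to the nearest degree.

Write both endpoints as unit vectors p₁, p₂ with components (cos φ cos λ, cos φ sin λ, sin φ).
The central angle between the endpoints is δ = arccos(p₁·p₂) ≈ 0.537 rad (30.8°).
Interpolate at f = 1/2 with slerp weights a = sin((1−f)δ)/sin δ ≈ 0.519, b = sin(fδ)/sin δ ≈ 0.519.
p = a·p₁ + b·p₂ ≈ (0.680, 0.025, 0.733); φ = arcsin(p_z) ≈ 47.13°, λ = atan2(p_y, p_x) ≈ 2.12°.

≈ lat 47°, lon 2°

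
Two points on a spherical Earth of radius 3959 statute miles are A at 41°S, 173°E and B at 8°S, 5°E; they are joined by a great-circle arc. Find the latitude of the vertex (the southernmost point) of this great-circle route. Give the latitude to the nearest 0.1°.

The great circle lies in the plane with unit normal n̂ = (p₁ × p₂)/|p₁ × p₂|.
Here n̂_z ≈ -0.202; the vertex latitude is φ_max = arccos|n̂_z| ≈ 78.3°.
Check via Clairaut: cos φ_max = |cos φ₁| · sin C = cos(41.0°)·sin(164.5°) ≈ 0.202, again giving ≈ 78.3°.

≈ 78.3°S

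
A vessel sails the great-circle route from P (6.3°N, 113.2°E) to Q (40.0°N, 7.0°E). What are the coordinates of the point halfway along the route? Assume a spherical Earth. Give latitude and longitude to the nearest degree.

Write both endpoints as unit vectors p₁, p₂ with components (cos φ cos λ, cos φ sin λ, sin φ).
The central angle between the endpoints is δ = arccos(p₁·p₂) ≈ 1.713 rad (98.2°).
Interpolate at f = 1/2 with slerp weights a = sin((1−f)δ)/sin δ ≈ 0.763, b = sin(fδ)/sin δ ≈ 0.763.
p = a·p₁ + b·p₂ ≈ (0.281, 0.769, 0.574); φ = arcsin(p_z) ≈ 35.06°, λ = atan2(p_y, p_x) ≈ 69.89°.

≈ (35°N, 70°E)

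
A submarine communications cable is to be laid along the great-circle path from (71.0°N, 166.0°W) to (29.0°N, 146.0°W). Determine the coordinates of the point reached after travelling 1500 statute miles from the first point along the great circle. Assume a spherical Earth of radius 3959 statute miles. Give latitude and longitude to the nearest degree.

≈ (50°N, 151°W)

Convert each endpoint to a unit vector on the sphere (x = cos φ cos λ, y = cos φ sin λ, z = sin φ).
The central angle between the endpoints is δ = arccos(p₁·p₂) ≈ 0.758 rad (43.5°). The total great-circle distance is δ·R ≈ 0.758 × 3959 ≈ 3002 mi, so the target fraction is f = 1500/3002 ≈ 0.500.
Interpolate at f ≈ 0.500 with slerp weights a = sin((1−f)δ)/sin δ ≈ 0.539, b = sin(fδ)/sin δ ≈ 0.538.
p = a·p₁ + b·p₂ ≈ (-0.560, -0.305, 0.770); φ = arcsin(p_z) ≈ 50.36°, λ = atan2(p_y, p_x) ≈ -151.39°.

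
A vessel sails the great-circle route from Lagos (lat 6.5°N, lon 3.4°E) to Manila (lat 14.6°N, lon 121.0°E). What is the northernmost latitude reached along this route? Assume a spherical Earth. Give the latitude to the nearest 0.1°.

≈ 20.4°N

The great circle lies in the plane with unit normal n̂ = (p₁ × p₂)/|p₁ × p₂|.
Here n̂_z ≈ +0.937; the vertex latitude is φ_max = arccos|n̂_z| ≈ 20.4°.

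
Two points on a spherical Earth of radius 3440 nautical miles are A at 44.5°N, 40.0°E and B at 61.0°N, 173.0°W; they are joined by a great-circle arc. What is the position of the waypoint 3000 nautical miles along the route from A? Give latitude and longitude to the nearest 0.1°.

From cos δ = sin φ₁ sin φ₂ + cos φ₁ cos φ₂ cos Δλ, the central angle is δ ≈ 1.242 rad (71.2°). The total great-circle distance is δ·R ≈ 1.242 × 3440 ≈ 4272 nmi, so the target fraction is f = 3000/4272 ≈ 0.702.
Interpolate at f ≈ 0.702 with slerp weights a = sin((1−f)δ)/sin δ ≈ 0.382, b = sin(fδ)/sin δ ≈ 0.809.
p = a·p₁ + b·p₂ ≈ (-0.181, 0.127, 0.975); φ = arcsin(p_z) ≈ 77.23°, λ = atan2(p_y, p_x) ≈ 144.83°.

≈ 77.2°N, 144.8°E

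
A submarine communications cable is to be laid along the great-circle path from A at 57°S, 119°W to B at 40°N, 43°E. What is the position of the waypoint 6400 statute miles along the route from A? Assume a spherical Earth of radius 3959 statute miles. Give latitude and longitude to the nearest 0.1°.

≈ 21.4°S, 14.9°E

Write both endpoints as unit vectors p₁, p₂ with components (cos φ cos λ, cos φ sin λ, sin φ).
The central angle between the endpoints is δ = arccos(p₁·p₂) ≈ 2.782 rad (159.4°). The total great-circle distance is δ·R ≈ 2.782 × 3959 ≈ 11012 mi, so the target fraction is f = 6400/11012 ≈ 0.581.
Interpolate at f ≈ 0.581 with slerp weights a = sin((1−f)δ)/sin δ ≈ 2.608, b = sin(fδ)/sin δ ≈ 2.835.
p = a·p₁ + b·p₂ ≈ (0.900, 0.239, -0.365); φ = arcsin(p_z) ≈ -21.38°, λ = atan2(p_y, p_x) ≈ 14.88°.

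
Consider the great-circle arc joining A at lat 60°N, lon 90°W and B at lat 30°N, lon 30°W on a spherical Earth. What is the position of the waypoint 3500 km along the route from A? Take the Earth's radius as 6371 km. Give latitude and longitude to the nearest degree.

≈ lat 44°N, lon 44°W

Write both endpoints as unit vectors p₁, p₂ with components (cos φ cos λ, cos φ sin λ, sin φ).
The central angle between the endpoints is δ = arccos(p₁·p₂) ≈ 0.864 rad (49.5°). The total great-circle distance is δ·R ≈ 0.864 × 6371 ≈ 5504 km, so the target fraction is f = 3500/5504 ≈ 0.636.
Interpolate at f ≈ 0.636 with slerp weights a = sin((1−f)δ)/sin δ ≈ 0.407, b = sin(fδ)/sin δ ≈ 0.687.
p = a·p₁ + b·p₂ ≈ (0.515, -0.501, 0.696); φ = arcsin(p_z) ≈ 44.08°, λ = atan2(p_y, p_x) ≈ -44.20°.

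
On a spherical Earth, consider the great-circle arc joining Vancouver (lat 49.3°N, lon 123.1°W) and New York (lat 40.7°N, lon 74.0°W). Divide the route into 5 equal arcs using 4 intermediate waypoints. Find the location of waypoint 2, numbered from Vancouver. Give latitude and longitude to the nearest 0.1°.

≈ lat 48.5°N, lon 101.7°W

From cos δ = sin φ₁ sin φ₂ + cos φ₁ cos φ₂ cos Δλ, the central angle is δ ≈ 0.613 rad (35.1°).
Interpolate at f = 2/5 with slerp weights a = sin((1−f)δ)/sin δ ≈ 0.625, b = sin(fδ)/sin δ ≈ 0.422.
p = a·p₁ + b·p₂ ≈ (-0.134, -0.649, 0.749); φ = arcsin(p_z) ≈ 48.50°, λ = atan2(p_y, p_x) ≈ -101.70°.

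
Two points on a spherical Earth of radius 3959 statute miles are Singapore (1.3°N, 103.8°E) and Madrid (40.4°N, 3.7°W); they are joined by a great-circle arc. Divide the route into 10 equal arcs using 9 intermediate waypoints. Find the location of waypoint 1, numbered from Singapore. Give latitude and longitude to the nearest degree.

Convert each endpoint to a unit vector on the sphere (x = cos φ cos λ, y = cos φ sin λ, z = sin φ).
The central angle between the endpoints is δ = arccos(p₁·p₂) ≈ 1.787 rad (102.4°).
Interpolate at f = 1/10 with slerp weights a = sin((1−f)δ)/sin δ ≈ 1.023, b = sin(fδ)/sin δ ≈ 0.182.
p = a·p₁ + b·p₂ ≈ (-0.106, 0.984, 0.141); φ = arcsin(p_z) ≈ 8.11°, λ = atan2(p_y, p_x) ≈ 96.13°.

≈ 8°N, 96°E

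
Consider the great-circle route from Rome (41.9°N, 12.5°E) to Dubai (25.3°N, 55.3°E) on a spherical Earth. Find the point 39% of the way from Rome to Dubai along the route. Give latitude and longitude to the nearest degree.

≈ (37°N, 31°E)

Convert each endpoint to a unit vector on the sphere (x = cos φ cos λ, y = cos φ sin λ, z = sin φ).
The central angle between the endpoints is δ = arccos(p₁·p₂) ≈ 0.677 rad (38.8°).
Interpolate at f = 0.39 with slerp weights a = sin((1−f)δ)/sin δ ≈ 0.641, b = sin(fδ)/sin δ ≈ 0.417.
p = a·p₁ + b·p₂ ≈ (0.680, 0.413, 0.606); φ = arcsin(p_z) ≈ 37.29°, λ = atan2(p_y, p_x) ≈ 31.27°.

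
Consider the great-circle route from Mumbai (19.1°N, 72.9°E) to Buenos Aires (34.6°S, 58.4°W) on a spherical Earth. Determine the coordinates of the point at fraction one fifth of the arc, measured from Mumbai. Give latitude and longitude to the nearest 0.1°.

≈ 4.4°N, 49.8°E

Convert each endpoint to a unit vector on the sphere (x = cos φ cos λ, y = cos φ sin λ, z = sin φ).
The central angle between the endpoints is δ = arccos(p₁·p₂) ≈ 2.345 rad (134.4°).
Interpolate at f = 1/5 with slerp weights a = sin((1−f)δ)/sin δ ≈ 1.334, b = sin(fδ)/sin δ ≈ 0.632.
p = a·p₁ + b·p₂ ≈ (0.643, 0.762, 0.078); φ = arcsin(p_z) ≈ 4.45°, λ = atan2(p_y, p_x) ≈ 49.81°.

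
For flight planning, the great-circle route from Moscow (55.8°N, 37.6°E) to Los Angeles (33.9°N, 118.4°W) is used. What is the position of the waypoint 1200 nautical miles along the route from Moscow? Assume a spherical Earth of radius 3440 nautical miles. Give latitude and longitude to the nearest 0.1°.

From cos δ = sin φ₁ sin φ₂ + cos φ₁ cos φ₂ cos Δλ, the central angle is δ ≈ 1.536 rad (88.0°). The total great-circle distance is δ·R ≈ 1.536 × 3440 ≈ 5283 nmi, so the target fraction is f = 1200/5283 ≈ 0.227.
Interpolate at f ≈ 0.227 with slerp weights a = sin((1−f)δ)/sin δ ≈ 0.928, b = sin(fδ)/sin δ ≈ 0.342.
p = a·p₁ + b·p₂ ≈ (0.278, 0.068, 0.958); φ = arcsin(p_z) ≈ 73.35°, λ = atan2(p_y, p_x) ≈ 13.83°.

≈ (73.4°N, 13.8°E)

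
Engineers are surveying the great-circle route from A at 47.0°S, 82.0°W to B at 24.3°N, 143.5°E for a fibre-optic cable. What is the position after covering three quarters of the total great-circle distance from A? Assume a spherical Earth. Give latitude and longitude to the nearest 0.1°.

≈ 1.0°S, 167.5°E

Convert each endpoint to a unit vector on the sphere (x = cos φ cos λ, y = cos φ sin λ, z = sin φ).
The central angle between the endpoints is δ = arccos(p₁·p₂) ≈ 2.399 rad (137.4°).
Interpolate at f = 3/4 with slerp weights a = sin((1−f)δ)/sin δ ≈ 0.835, b = sin(fδ)/sin δ ≈ 1.440.
p = a·p₁ + b·p₂ ≈ (-0.976, 0.217, -0.018); φ = arcsin(p_z) ≈ -1.01°, λ = atan2(p_y, p_x) ≈ 167.46°.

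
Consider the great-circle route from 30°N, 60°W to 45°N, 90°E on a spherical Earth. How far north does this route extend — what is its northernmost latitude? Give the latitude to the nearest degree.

≈ 72°N

The great circle lies in the plane with unit normal n̂ = (p₁ × p₂)/|p₁ × p₂|.
Here n̂_z ≈ +0.311; the vertex latitude is φ_max = arccos|n̂_z| ≈ 71.9°.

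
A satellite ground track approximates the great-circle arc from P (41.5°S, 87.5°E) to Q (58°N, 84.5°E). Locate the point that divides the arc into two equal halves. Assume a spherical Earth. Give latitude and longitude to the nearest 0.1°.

Convert each endpoint to a unit vector on the sphere (x = cos φ cos λ, y = cos φ sin λ, z = sin φ).
The central angle between the endpoints is δ = arccos(p₁·p₂) ≈ 1.737 rad (99.5°).
Interpolate at f = 1/2 with slerp weights a = sin((1−f)δ)/sin δ ≈ 0.774, b = sin(fδ)/sin δ ≈ 0.774.
p = a·p₁ + b·p₂ ≈ (0.065, 0.988, 0.144); φ = arcsin(p_z) ≈ 8.25°, λ = atan2(p_y, p_x) ≈ 86.26°.

≈ (8.3°N, 86.3°E)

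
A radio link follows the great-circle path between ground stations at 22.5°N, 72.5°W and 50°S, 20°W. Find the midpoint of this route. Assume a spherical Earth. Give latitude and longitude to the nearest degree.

Write both endpoints as unit vectors p₁, p₂ with components (cos φ cos λ, cos φ sin λ, sin φ).
The central angle between the endpoints is δ = arccos(p₁·p₂) ≈ 1.502 rad (86.1°).
Interpolate at f = 1/2 with slerp weights a = sin((1−f)δ)/sin δ ≈ 0.684, b = sin(fδ)/sin δ ≈ 0.684.
p = a·p₁ + b·p₂ ≈ (0.603, -0.753, -0.262); φ = arcsin(p_z) ≈ -15.20°, λ = atan2(p_y, p_x) ≈ -51.31°.

≈ 15°S, 51°W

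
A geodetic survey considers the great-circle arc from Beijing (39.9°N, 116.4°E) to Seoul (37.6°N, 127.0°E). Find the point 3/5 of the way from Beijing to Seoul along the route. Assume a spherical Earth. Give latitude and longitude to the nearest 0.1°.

Write both endpoints as unit vectors p₁, p₂ with components (cos φ cos λ, cos φ sin λ, sin φ).
The central angle between the endpoints is δ = arccos(p₁·p₂) ≈ 0.150 rad (8.6°).
Interpolate at f = 3/5 with slerp weights a = sin((1−f)δ)/sin δ ≈ 0.401, b = sin(fδ)/sin δ ≈ 0.601.
p = a·p₁ + b·p₂ ≈ (-0.424, 0.656, 0.624); φ = arcsin(p_z) ≈ 38.63°, λ = atan2(p_y, p_x) ≈ 122.84°.

≈ 38.6°N, 122.8°E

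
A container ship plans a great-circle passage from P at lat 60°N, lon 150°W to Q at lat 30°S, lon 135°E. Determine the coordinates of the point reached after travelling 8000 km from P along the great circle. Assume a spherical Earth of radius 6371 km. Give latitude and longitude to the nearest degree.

≈ lat 3°N, lon 153°E

Write both endpoints as unit vectors p₁, p₂ with components (cos φ cos λ, cos φ sin λ, sin φ).
The central angle between the endpoints is δ = arccos(p₁·p₂) ≈ 1.898 rad (108.7°). The total great-circle distance is δ·R ≈ 1.898 × 6371 ≈ 12089 km, so the target fraction is f = 8000/12089 ≈ 0.662.
Interpolate at f ≈ 0.662 with slerp weights a = sin((1−f)δ)/sin δ ≈ 0.632, b = sin(fδ)/sin δ ≈ 1.004.
p = a·p₁ + b·p₂ ≈ (-0.888, 0.457, 0.045); φ = arcsin(p_z) ≈ 2.61°, λ = atan2(p_y, p_x) ≈ 152.79°.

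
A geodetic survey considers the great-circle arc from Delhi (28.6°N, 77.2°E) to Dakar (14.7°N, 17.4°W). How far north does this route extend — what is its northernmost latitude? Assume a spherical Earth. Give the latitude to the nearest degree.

The great circle lies in the plane with unit normal n̂ = (p₁ × p₂)/|p₁ × p₂|.
Here n̂_z ≈ -0.848; the vertex latitude is φ_max = arccos|n̂_z| ≈ 32.0°.
Check via Clairaut: cos φ_max = |cos φ₁| · sin C = cos(28.6°)·sin(74.9°) ≈ 0.848, again giving ≈ 32.0°.

≈ 32°N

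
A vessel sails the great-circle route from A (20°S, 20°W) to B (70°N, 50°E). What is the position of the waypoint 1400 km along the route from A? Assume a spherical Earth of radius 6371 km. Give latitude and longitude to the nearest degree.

≈ (8°S, 16°W)

Convert each endpoint to a unit vector on the sphere (x = cos φ cos λ, y = cos φ sin λ, z = sin φ).
The central angle between the endpoints is δ = arccos(p₁·p₂) ≈ 1.784 rad (102.2°). The total great-circle distance is δ·R ≈ 1.784 × 6371 ≈ 11365 km, so the target fraction is f = 1400/11365 ≈ 0.123.
Interpolate at f ≈ 0.123 with slerp weights a = sin((1−f)δ)/sin δ ≈ 1.023, b = sin(fδ)/sin δ ≈ 0.223.
p = a·p₁ + b·p₂ ≈ (0.952, -0.270, -0.140); φ = arcsin(p_z) ≈ -8.07°, λ = atan2(p_y, p_x) ≈ -15.85°.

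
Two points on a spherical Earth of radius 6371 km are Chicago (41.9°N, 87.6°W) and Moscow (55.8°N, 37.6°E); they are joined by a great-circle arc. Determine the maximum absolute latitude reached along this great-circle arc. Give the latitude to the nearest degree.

The great circle lies in the plane with unit normal n̂ = (p₁ × p₂)/|p₁ × p₂|.
Here n̂_z ≈ +0.360; the vertex latitude is φ_max = arccos|n̂_z| ≈ 68.9°.
Check via Clairaut: cos φ_max = |cos φ₁| · sin C = cos(41.9°)·sin(28.9°) ≈ 0.360, again giving ≈ 68.9°.

≈ 69°N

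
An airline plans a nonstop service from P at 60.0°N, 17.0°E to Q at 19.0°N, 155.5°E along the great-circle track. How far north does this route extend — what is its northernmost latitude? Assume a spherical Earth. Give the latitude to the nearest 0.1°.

The great circle lies in the plane with unit normal n̂ = (p₁ × p₂)/|p₁ × p₂|.
Here n̂_z ≈ +0.314; the vertex latitude is φ_max = arccos|n̂_z| ≈ 71.7°.

≈ 71.7°N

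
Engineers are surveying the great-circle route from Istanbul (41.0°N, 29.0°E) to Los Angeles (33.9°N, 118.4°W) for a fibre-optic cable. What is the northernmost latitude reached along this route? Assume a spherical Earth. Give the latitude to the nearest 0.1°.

The great circle lies in the plane with unit normal n̂ = (p₁ × p₂)/|p₁ × p₂|.
Here n̂_z ≈ -0.342; the vertex latitude is φ_max = arccos|n̂_z| ≈ 70.0°.
Check via Clairaut: cos φ_max = |cos φ₁| · sin C = cos(41.0°)·sin(26.9°) ≈ 0.342, again giving ≈ 70.0°.

≈ 70.0°N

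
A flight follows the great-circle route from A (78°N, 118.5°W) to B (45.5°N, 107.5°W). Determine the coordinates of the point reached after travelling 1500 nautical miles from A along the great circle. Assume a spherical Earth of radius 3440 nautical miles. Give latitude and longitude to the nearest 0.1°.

≈ (53.3°N, 108.5°W)

Write both endpoints as unit vectors p₁, p₂ with components (cos φ cos λ, cos φ sin λ, sin φ).
The central angle between the endpoints is δ = arccos(p₁·p₂) ≈ 0.572 rad (32.8°). The total great-circle distance is δ·R ≈ 0.572 × 3440 ≈ 1968 nmi, so the target fraction is f = 1500/1968 ≈ 0.762.
Interpolate at f ≈ 0.762 with slerp weights a = sin((1−f)δ)/sin δ ≈ 0.251, b = sin(fδ)/sin δ ≈ 0.780.
p = a·p₁ + b·p₂ ≈ (-0.189, -0.567, 0.802); φ = arcsin(p_z) ≈ 53.28°, λ = atan2(p_y, p_x) ≈ -108.45°.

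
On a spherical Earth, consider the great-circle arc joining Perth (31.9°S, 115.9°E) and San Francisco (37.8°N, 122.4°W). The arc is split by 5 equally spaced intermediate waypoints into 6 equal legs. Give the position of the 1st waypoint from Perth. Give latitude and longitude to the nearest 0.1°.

≈ 21.0°S, 137.5°E

Convert each endpoint to a unit vector on the sphere (x = cos φ cos λ, y = cos φ sin λ, z = sin φ).
The central angle between the endpoints is δ = arccos(p₁·p₂) ≈ 2.314 rad (132.6°).
Interpolate at f = 1/6 with slerp weights a = sin((1−f)δ)/sin δ ≈ 1.272, b = sin(fδ)/sin δ ≈ 0.511.
p = a·p₁ + b·p₂ ≈ (-0.688, 0.631, -0.359); φ = arcsin(p_z) ≈ -21.05°, λ = atan2(p_y, p_x) ≈ 137.48°.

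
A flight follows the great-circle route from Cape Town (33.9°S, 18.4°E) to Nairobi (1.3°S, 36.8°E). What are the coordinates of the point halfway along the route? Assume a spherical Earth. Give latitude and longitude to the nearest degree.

≈ (18°S, 28°E)

Convert each endpoint to a unit vector on the sphere (x = cos φ cos λ, y = cos φ sin λ, z = sin φ).
The central angle between the endpoints is δ = arccos(p₁·p₂) ≈ 0.643 rad (36.9°).
Interpolate at f = 1/2 with slerp weights a = sin((1−f)δ)/sin δ ≈ 0.527, b = sin(fδ)/sin δ ≈ 0.527.
p = a·p₁ + b·p₂ ≈ (0.837, 0.454, -0.306); φ = arcsin(p_z) ≈ -17.81°, λ = atan2(p_y, p_x) ≈ 28.46°.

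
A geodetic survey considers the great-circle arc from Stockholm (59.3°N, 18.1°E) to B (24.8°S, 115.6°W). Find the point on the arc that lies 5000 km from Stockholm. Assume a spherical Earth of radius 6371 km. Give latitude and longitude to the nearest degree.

Convert each endpoint to a unit vector on the sphere (x = cos φ cos λ, y = cos φ sin λ, z = sin φ).
The central angle between the endpoints is δ = arccos(p₁·p₂) ≈ 2.320 rad (132.9°). The total great-circle distance is δ·R ≈ 2.320 × 6371 ≈ 14779 km, so the target fraction is f = 5000/14779 ≈ 0.338.
Interpolate at f ≈ 0.338 with slerp weights a = sin((1−f)δ)/sin δ ≈ 1.364, b = sin(fδ)/sin δ ≈ 0.965.
p = a·p₁ + b·p₂ ≈ (0.284, -0.573, 0.769); φ = arcsin(p_z) ≈ 50.22°, λ = atan2(p_y, p_x) ≈ -63.68°.

≈ (50°N, 64°W)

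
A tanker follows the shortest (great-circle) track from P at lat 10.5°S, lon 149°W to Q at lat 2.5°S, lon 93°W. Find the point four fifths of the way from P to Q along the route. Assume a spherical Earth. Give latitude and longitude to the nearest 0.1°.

≈ lat 4.6°S, lon 104.1°W

Convert each endpoint to a unit vector on the sphere (x = cos φ cos λ, y = cos φ sin λ, z = sin φ).
The central angle between the endpoints is δ = arccos(p₁·p₂) ≈ 0.980 rad (56.1°).
Interpolate at f = 4/5 with slerp weights a = sin((1−f)δ)/sin δ ≈ 0.234, b = sin(fδ)/sin δ ≈ 0.850.
p = a·p₁ + b·p₂ ≈ (-0.242, -0.967, -0.080); φ = arcsin(p_z) ≈ -4.58°, λ = atan2(p_y, p_x) ≈ -104.05°.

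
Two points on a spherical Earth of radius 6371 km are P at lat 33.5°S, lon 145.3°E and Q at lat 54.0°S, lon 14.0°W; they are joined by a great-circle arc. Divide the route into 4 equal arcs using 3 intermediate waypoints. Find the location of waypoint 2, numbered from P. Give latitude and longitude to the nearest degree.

Write both endpoints as unit vectors p₁, p₂ with components (cos φ cos λ, cos φ sin λ, sin φ).
The central angle between the endpoints is δ = arccos(p₁·p₂) ≈ 1.583 rad (90.7°).
Interpolate at f = 2/4 with slerp weights a = sin((1−f)δ)/sin δ ≈ 0.711, b = sin(fδ)/sin δ ≈ 0.711.
p = a·p₁ + b·p₂ ≈ (-0.082, 0.237, -0.968); φ = arcsin(p_z) ≈ -75.50°, λ = atan2(p_y, p_x) ≈ 109.12°.

≈ lat 76°S, lon 109°E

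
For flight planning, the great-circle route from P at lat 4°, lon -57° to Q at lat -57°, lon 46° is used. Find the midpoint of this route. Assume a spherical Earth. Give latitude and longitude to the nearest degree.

Convert each endpoint to a unit vector on the sphere (x = cos φ cos λ, y = cos φ sin λ, z = sin φ).
The central angle between the endpoints is δ = arccos(p₁·p₂) ≈ 1.753 rad (100.4°).
Interpolate at f = 1/2 with slerp weights a = sin((1−f)δ)/sin δ ≈ 0.781, b = sin(fδ)/sin δ ≈ 0.781.
p = a·p₁ + b·p₂ ≈ (0.720, -0.348, -0.601); φ = arcsin(p_z) ≈ -36.92°, λ = atan2(p_y, p_x) ≈ -25.76°.

≈ lat -37°, lon -26°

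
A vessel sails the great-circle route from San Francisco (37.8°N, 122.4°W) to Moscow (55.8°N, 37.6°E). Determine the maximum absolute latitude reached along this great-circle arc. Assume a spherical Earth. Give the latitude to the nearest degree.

≈ 81°N

The great circle lies in the plane with unit normal n̂ = (p₁ × p₂)/|p₁ × p₂|.
Here n̂_z ≈ +0.153; the vertex latitude is φ_max = arccos|n̂_z| ≈ 81.2°.
Check via Clairaut: cos φ_max = |cos φ₁| · sin C = cos(37.8°)·sin(11.1°) ≈ 0.153, again giving ≈ 81.2°.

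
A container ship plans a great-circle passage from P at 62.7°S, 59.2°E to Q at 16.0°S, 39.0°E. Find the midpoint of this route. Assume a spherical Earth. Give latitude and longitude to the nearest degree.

≈ 40°S, 45°E

From cos δ = sin φ₁ sin φ₂ + cos φ₁ cos φ₂ cos Δλ, the central angle is δ ≈ 0.852 rad (48.8°).
Interpolate at f = 1/2 with slerp weights a = sin((1−f)δ)/sin δ ≈ 0.549, b = sin(fδ)/sin δ ≈ 0.549.
p = a·p₁ + b·p₂ ≈ (0.539, 0.548, -0.639); φ = arcsin(p_z) ≈ -39.73°, λ = atan2(p_y, p_x) ≈ 45.49°.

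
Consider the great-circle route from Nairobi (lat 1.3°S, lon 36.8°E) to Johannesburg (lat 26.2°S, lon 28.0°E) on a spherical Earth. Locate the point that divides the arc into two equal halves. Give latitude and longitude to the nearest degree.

≈ lat 14°S, lon 33°E

Convert each endpoint to a unit vector on the sphere (x = cos φ cos λ, y = cos φ sin λ, z = sin φ).
The central angle between the endpoints is δ = arccos(p₁·p₂) ≈ 0.459 rad (26.3°).
Interpolate at f = 1/2 with slerp weights a = sin((1−f)δ)/sin δ ≈ 0.513, b = sin(fδ)/sin δ ≈ 0.513.
p = a·p₁ + b·p₂ ≈ (0.818, 0.524, -0.238); φ = arcsin(p_z) ≈ -13.79°, λ = atan2(p_y, p_x) ≈ 32.64°.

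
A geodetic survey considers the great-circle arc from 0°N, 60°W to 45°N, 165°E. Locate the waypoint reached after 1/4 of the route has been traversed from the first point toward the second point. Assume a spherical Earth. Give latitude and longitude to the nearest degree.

The haversine formula gives a central angle δ ≈ 2.094 rad (120.0°) between the endpoints.
Interpolate at f = 1/4 with slerp weights a = sin((1−f)δ)/sin δ ≈ 1.155, b = sin(fδ)/sin δ ≈ 0.577.
p = a·p₁ + b·p₂ ≈ (0.183, -0.894, 0.408); φ = arcsin(p_z) ≈ 24.09°, λ = atan2(p_y, p_x) ≈ -78.43°.

≈ 24°N, 78°W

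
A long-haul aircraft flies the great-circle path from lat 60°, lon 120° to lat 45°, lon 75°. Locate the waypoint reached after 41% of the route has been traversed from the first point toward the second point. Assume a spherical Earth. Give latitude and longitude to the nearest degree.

≈ lat 56°, lon 98°

From cos δ = sin φ₁ sin φ₂ + cos φ₁ cos φ₂ cos Δλ, the central angle is δ ≈ 0.531 rad (30.4°).
Interpolate at f = 0.41 with slerp weights a = sin((1−f)δ)/sin δ ≈ 0.609, b = sin(fδ)/sin δ ≈ 0.427.
p = a·p₁ + b·p₂ ≈ (-0.074, 0.555, 0.829); φ = arcsin(p_z) ≈ 55.96°, λ = atan2(p_y, p_x) ≈ 97.61°.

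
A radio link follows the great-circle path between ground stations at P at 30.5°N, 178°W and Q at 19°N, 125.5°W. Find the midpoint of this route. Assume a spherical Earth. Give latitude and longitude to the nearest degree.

≈ 27°N, 150°W

Convert each endpoint to a unit vector on the sphere (x = cos φ cos λ, y = cos φ sin λ, z = sin φ).
The central angle between the endpoints is δ = arccos(p₁·p₂) ≈ 0.848 rad (48.6°).
Interpolate at f = 1/2 with slerp weights a = sin((1−f)δ)/sin δ ≈ 0.549, b = sin(fδ)/sin δ ≈ 0.549.
p = a·p₁ + b·p₂ ≈ (-0.774, -0.439, 0.457); φ = arcsin(p_z) ≈ 27.20°, λ = atan2(p_y, p_x) ≈ -150.44°.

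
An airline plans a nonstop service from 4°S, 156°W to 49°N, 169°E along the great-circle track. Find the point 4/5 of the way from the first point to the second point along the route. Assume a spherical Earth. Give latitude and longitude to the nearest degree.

Convert each endpoint to a unit vector on the sphere (x = cos φ cos λ, y = cos φ sin λ, z = sin φ).
The central angle between the endpoints is δ = arccos(p₁·p₂) ≈ 1.066 rad (61.1°).
Interpolate at f = 4/5 with slerp weights a = sin((1−f)δ)/sin δ ≈ 0.242, b = sin(fδ)/sin δ ≈ 0.860.
p = a·p₁ + b·p₂ ≈ (-0.774, 0.010, 0.633); φ = arcsin(p_z) ≈ 39.24°, λ = atan2(p_y, p_x) ≈ 179.29°.

≈ 39°N, 179°E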